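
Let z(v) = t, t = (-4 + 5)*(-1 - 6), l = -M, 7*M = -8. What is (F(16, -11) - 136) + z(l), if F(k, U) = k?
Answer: -127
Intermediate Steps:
M = -8/7 (M = (1/7)*(-8) = -8/7 ≈ -1.1429)
l = 8/7 (l = -1*(-8/7) = 8/7 ≈ 1.1429)
t = -7 (t = 1*(-7) = -7)
z(v) = -7
(F(16, -11) - 136) + z(l) = (16 - 136) - 7 = -120 - 7 = -127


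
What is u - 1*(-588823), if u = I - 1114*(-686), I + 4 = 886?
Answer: 1353909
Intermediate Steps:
I = 882 (I = -4 + 886 = 882)
u = 765086 (u = 882 - 1114*(-686) = 882 + 764204 = 765086)
u - 1*(-588823) = 765086 - 1*(-588823) = 765086 + 588823 = 1353909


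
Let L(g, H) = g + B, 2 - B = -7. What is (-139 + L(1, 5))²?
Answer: 16641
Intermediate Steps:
B = 9 (B = 2 - 1*(-7) = 2 + 7 = 9)
L(g, H) = 9 + g (L(g, H) = g + 9 = 9 + g)
(-139 + L(1, 5))² = (-139 + (9 + 1))² = (-139 + 10)² = (-129)² = 16641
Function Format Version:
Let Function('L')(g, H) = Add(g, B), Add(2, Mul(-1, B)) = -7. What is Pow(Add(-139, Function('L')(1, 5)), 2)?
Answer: 16641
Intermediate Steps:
B = 9 (B = Add(2, Mul(-1, -7)) = Add(2, 7) = 9)
Function('L')(g, H) = Add(9, g) (Function('L')(g, H) = Add(g, 9) = Add(9, g))
Pow(Add(-139, Function('L')(1, 5)), 2) = Pow(Add(-139, Add(9, 1)), 2) = Pow(Add(-139, 10), 2) = Pow(-129, 2) = 16641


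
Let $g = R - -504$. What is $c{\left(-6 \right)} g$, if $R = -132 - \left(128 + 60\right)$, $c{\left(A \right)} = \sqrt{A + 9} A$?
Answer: $- 1104 \sqrt{3} \approx -1912.2$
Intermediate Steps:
$c{\left(A \right)} = A \sqrt{9 + A}$ ($c{\left(A \right)} = \sqrt{9 + A} A = A \sqrt{9 + A}$)
$R = -320$ ($R = -132 - 188 = -320$)
$g = 184$ ($g = -320 - -504 = -320 + 504 = 184$)
$c{\left(-6 \right)} g = - 6 \sqrt{9 - 6} \cdot 184 = - 6 \sqrt{3} \cdot 184 = - 1104 \sqrt{3}$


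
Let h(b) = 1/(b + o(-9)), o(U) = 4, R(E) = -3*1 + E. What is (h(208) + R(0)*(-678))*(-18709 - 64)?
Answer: -8095086557/212 ≈ -3.8184e+7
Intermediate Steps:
R(E) = -3 + E
h(b) = 1/(4 + b) (h(b) = 1/(b + 4) = 1/(4 + b))
(h(208) + R(0)*(-678))*(-18709 - 64) = (1/(4 + 208) + (-3 + 0)*(-678))*(-18709 - 64) = (1/212 - 3*(-678))*(-18773) = (1/212 + 2034)*(-18773) = (431209/212)*(-18773) = -8095086557/212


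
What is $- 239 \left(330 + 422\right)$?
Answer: $-179728$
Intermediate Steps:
$- 239 \left(330 + 422\right) = \left(-239\right) 752 = -179728$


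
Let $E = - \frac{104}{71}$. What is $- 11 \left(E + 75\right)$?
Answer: $- \frac{57431}{71} \approx -808.89$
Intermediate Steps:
$E = - \frac{104}{71}$ ($E = \left(-104\right) \frac{1}{71} = - \frac{104}{71} \approx -1.4648$)
$- 11 \left(E + 75\right) = - 11 \left(- \frac{104}{71} + 75\right) = \left(-11\right) \frac{5221}{71} = - \frac{57431}{71}$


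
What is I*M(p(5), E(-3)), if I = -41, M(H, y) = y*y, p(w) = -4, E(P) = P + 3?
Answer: 0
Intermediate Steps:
E(P) = 3 + P
M(H, y) = y²
I*M(p(5), E(-3)) = -41*(3 - 3)² = -41*0² = -41*0 = 0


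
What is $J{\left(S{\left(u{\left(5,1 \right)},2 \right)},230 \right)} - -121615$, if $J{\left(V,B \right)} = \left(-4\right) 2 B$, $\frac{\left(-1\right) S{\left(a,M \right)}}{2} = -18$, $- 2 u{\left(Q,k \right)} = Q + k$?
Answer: $119775$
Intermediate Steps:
$u{\left(Q,k \right)} = - \frac{Q}{2} - \frac{k}{2}$ ($u{\left(Q,k \right)} = - \frac{Q + k}{2} = - \frac{Q}{2} - \frac{k}{2}$)
$S{\left(a,M \right)} = 36$ ($S{\left(a,M \right)} = \left(-2\right) \left(-18\right) = 36$)
$J{\left(V,B \right)} = - 8 B$
$J{\left(S{\left(u{\left(5,1 \right)},2 \right)},230 \right)} - -121615 = \left(-8\right) 230 - -121615 = -1840 + 121615 = 119775$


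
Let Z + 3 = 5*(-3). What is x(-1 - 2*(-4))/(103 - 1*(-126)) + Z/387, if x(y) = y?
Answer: -157/9847 ≈ -0.015944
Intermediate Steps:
Z = -18 (Z = -3 + 5*(-3) = -3 - 15 = -18)
x(-1 - 2*(-4))/(103 - 1*(-126)) + Z/387 = (-1 - 2*(-4))/(103 - 1*(-126)) - 18/387 = (-1 + 8)/(103 + 126) - 18*1/387 = 7/229 - 2/43 = -157/9847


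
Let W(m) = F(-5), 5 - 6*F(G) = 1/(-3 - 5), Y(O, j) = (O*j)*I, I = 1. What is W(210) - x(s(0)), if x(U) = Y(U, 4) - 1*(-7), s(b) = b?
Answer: -295/48 ≈ -6.1458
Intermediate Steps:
Y(O, j) = O*j (Y(O, j) = (O*j)*1 = O*j)
F(G) = 41/48 (F(G) = ⅚ - 1/(6*(-3 - 5)) = ⅚ - ⅙/(-8) = ⅚ - ⅙*(-⅛) = ⅚ + 1/48 = 41/48)
W(m) = 41/48
x(U) = 7 + 4*U (x(U) = U*4 - 1*(-7) = 4*U + 7 = 7 + 4*U)
W(210) - x(s(0)) = 41/48 - (7 + 4*0) = 41/48 - (7 + 0) = 41/48 - 1*7 = 41/48 - 7 = -295/48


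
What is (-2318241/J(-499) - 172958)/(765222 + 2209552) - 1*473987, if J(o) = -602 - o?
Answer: -145230448502047/306401722 ≈ -4.7399e+5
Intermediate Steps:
(-2318241/J(-499) - 172958)/(765222 + 2209552) - 1*473987 = (-2318241/(-602 - 1*(-499)) - 172958)/(765222 + 2209552) - 1*473987 = (-2318241/(-602 + 499) - 172958)/2974774 - 473987 = (-2318241/(-103) - 172958)*(1/2974774) - 473987 = (-2318241*(-1/103) - 172958)*(1/2974774) - 473987 = (2318241/103 - 172958)*(1/2974774) - 473987 = -15496433/103*1/2974774 - 473987 = -15496433/306401722 - 473987 = -145230448502047/306401722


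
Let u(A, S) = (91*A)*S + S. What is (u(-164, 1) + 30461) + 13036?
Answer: 28574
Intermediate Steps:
u(A, S) = S + 91*A*S (u(A, S) = 91*A*S + S = S + 91*A*S)
(u(-164, 1) + 30461) + 13036 = (1*(1 + 91*(-164)) + 30461) + 13036 = (1*(1 - 14924) + 30461) + 13036 = (1*(-14923) + 30461) + 13036 = (-14923 + 30461) + 13036 = 15538 + 13036 = 28574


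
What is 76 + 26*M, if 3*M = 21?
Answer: 258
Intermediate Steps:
M = 7 (M = (⅓)*21 = 7)
76 + 26*M = 76 + 26*7 = 76 + 182 = 258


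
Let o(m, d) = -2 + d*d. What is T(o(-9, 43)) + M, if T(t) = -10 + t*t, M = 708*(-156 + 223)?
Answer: 3458835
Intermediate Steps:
o(m, d) = -2 + d**2
M = 47436 (M = 708*67 = 47436)
T(t) = -10 + t**2
T(o(-9, 43)) + M = (-10 + (-2 + 43**2)**2) + 47436 = (-10 + (-2 + 1849)**2) + 47436 = (-10 + 1847**2) + 47436 = (-10 + 3411409) + 47436 = 3411399 + 47436 = 3458835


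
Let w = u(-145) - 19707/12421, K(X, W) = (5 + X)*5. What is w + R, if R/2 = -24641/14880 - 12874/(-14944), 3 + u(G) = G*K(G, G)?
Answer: 4380119865435923/43156516080 ≈ 1.0149e+5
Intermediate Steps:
K(X, W) = 25 + 5*X
u(G) = -3 + G*(25 + 5*G)
R = -5520937/3474480 (R = 2*(-24641/14880 - 12874/(-14944)) = 2*(-24641*1/14880 - 12874*(-1/14944)) = 2*(-24641/14880 + 6437/7472) = 2*(-5520937/6948960) = -5520937/3474480 ≈ -1.5890)
w = 1260674530/12421 (w = (-3 + 5*(-145)*(5 - 145)) - 19707/12421 = (-3 + 5*(-145)*(-140)) - 19707*1/12421 = (-3 + 101500) - 19707/12421 = 101497 - 19707/12421 = 1260674530/12421 ≈ 1.0150e+5)
w + R = 1260674530/12421 - 5520937/3474480 = 4380119865435923/43156516080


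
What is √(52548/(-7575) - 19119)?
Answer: I*√4877592091/505 ≈ 138.3*I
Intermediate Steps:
√(52548/(-7575) - 19119) = √(52548*(-1/7575) - 19119) = √(-17516/2525 - 19119) = √(-48292991/2525) = I*√4877592091/505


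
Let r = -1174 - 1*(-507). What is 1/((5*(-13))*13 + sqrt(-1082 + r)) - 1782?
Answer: -1275510113/715774 - I*sqrt(1749)/715774 ≈ -1782.0 - 5.8428e-5*I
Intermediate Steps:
r = -667 (r = -1174 + 507 = -667)
1/((5*(-13))*13 + sqrt(-1082 + r)) - 1782 = 1/((5*(-13))*13 + sqrt(-1082 - 667)) - 1782 = 1/(-65*13 + sqrt(-1749)) - 1782 = 1/(-845 + I*sqrt(1749)) - 1782 = -1782 + 1/(-845 + I*sqrt(1749))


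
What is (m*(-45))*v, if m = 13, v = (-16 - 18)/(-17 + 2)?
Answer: -1326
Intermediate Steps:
v = 34/15 (v = -34/(-15) = -34*(-1/15) = 34/15 ≈ 2.2667)
(m*(-45))*v = (13*(-45))*(34/15) = -585*34/15 = -1326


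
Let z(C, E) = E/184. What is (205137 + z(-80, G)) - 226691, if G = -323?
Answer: -3966259/184 ≈ -21556.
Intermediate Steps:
z(C, E) = E/184 (z(C, E) = E*(1/184) = E/184)
(205137 + z(-80, G)) - 226691 = (205137 + (1/184)*(-323)) - 226691 = (205137 - 323/184) - 226691 = 37744885/184 - 226691 = -3966259/184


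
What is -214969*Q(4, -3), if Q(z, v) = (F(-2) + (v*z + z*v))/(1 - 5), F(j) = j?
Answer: -2794597/2 ≈ -1.3973e+6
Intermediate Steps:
Q(z, v) = 1/2 - v*z/2 (Q(z, v) = (-2 + (v*z + z*v))/(1 - 5) = (-2 + (v*z + v*z))/(-4) = (-2 + 2*v*z)*(-1/4) = 1/2 - v*z/2)
-214969*Q(4, -3) = -214969*(1/2 - 1/2*(-3)*4) = -214969*(1/2 + 6) = -214969*13/2 = -2794597/2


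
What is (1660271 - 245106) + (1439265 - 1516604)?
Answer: 1337826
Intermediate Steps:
(1660271 - 245106) + (1439265 - 1516604) = 1415165 - 77339 = 1337826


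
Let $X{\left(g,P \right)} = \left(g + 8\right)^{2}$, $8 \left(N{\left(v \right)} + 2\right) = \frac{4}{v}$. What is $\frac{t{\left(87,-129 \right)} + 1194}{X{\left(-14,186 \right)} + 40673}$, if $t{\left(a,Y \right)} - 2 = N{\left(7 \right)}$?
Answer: $\frac{16717}{569926} \approx 0.029332$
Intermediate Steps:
$N{\left(v \right)} = -2 + \frac{1}{2 v}$ ($N{\left(v \right)} = -2 + \frac{4 \frac{1}{v}}{8} = -2 + \frac{1}{2 v}$)
$t{\left(a,Y \right)} = \frac{1}{14}$ ($t{\left(a,Y \right)} = 2 - \left(2 - \frac{1}{2 \cdot 7}\right) = 2 + \left(-2 + \frac{1}{2} \cdot \frac{1}{7}\right) = 2 + \left(-2 + \frac{1}{14}\right) = 2 - \frac{27}{14} = \frac{1}{14}$)
$X{\left(g,P \right)} = \left(8 + g\right)^{2}$
$\frac{t{\left(87,-129 \right)} + 1194}{X{\left(-14,186 \right)} + 40673} = \frac{\frac{1}{14} + 1194}{\left(8 - 14\right)^{2} + 40673} = \frac{16717}{14 \left(\left(-6\right)^{2} + 40673\right)} = \frac{16717}{14 \left(36 + 40673\right)} = \frac{16717}{14 \cdot 40709} = \frac{16717}{14} \cdot \frac{1}{40709} = \frac{16717}{569926}$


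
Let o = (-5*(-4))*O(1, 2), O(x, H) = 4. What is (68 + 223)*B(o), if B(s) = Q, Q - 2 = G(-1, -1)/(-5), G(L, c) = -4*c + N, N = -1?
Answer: 2037/5 ≈ 407.40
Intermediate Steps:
G(L, c) = -1 - 4*c (G(L, c) = -4*c - 1 = -1 - 4*c)
o = 80 (o = -5*(-4)*4 = 20*4 = 80)
Q = 7/5 (Q = 2 + (-1 - 4*(-1))/(-5) = 2 + (-1 + 4)*(-⅕) = 2 + 3*(-⅕) = 2 - ⅗ = 7/5 ≈ 1.4000)
B(s) = 7/5
(68 + 223)*B(o) = (68 + 223)*(7/5) = 291*(7/5) = 2037/5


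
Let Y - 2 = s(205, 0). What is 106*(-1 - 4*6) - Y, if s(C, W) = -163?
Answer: -2489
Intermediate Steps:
Y = -161 (Y = 2 - 163 = -161)
106*(-1 - 4*6) - Y = 106*(-1 - 4*6) - 1*(-161) = 106*(-1 - 24) + 161 = 106*(-25) + 161 = -2650 + 161 = -2489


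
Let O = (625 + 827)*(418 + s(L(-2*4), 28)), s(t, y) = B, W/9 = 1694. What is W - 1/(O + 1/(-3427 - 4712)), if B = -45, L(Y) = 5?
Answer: 67205127898239/4408049843 ≈ 15246.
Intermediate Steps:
W = 15246 (W = 9*1694 = 15246)
s(t, y) = -45
O = 541596 (O = (625 + 827)*(418 - 45) = 1452*373 = 541596)
W - 1/(O + 1/(-3427 - 4712)) = 15246 - 1/(541596 + 1/(-3427 - 4712)) = 15246 - 1/(541596 + 1/(-8139)) = 15246 - 1/(541596 - 1/8139) = 15246 - 1/4408049843/8139 = 15246 - 1*8139/4408049843 = 15246 - 8139/4408049843 = 67205127898239/4408049843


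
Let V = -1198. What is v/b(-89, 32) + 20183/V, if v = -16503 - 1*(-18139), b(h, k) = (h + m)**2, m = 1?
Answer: -19292153/1159664 ≈ -16.636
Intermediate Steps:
b(h, k) = (1 + h)**2 (b(h, k) = (h + 1)**2 = (1 + h)**2)
v = 1636 (v = -16503 + 18139 = 1636)
v/b(-89, 32) + 20183/V = 1636/((1 - 89)**2) + 20183/(-1198) = 1636/((-88)**2) + 20183*(-1/1198) = 1636/7744 - 20183/1198 = 1636*(1/7744) - 20183/1198 = 409/1936 - 20183/1198 = -19292153/1159664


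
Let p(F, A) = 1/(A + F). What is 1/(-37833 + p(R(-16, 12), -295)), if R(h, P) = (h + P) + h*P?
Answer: -491/18576004 ≈ -2.6432e-5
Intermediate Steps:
R(h, P) = P + h + P*h (R(h, P) = (P + h) + P*h = P + h + P*h)
1/(-37833 + p(R(-16, 12), -295)) = 1/(-37833 + 1/(-295 + (12 - 16 + 12*(-16)))) = 1/(-37833 + 1/(-295 + (12 - 16 - 192))) = 1/(-37833 + 1/(-295 - 196)) = 1/(-37833 + 1/(-491)) = 1/(-37833 - 1/491) = 1/(-18576004/491) = -491/18576004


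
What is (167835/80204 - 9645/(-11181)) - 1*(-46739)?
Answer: 13972119652517/298920308 ≈ 46742.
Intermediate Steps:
(167835/80204 - 9645/(-11181)) - 1*(-46739) = (167835*(1/80204) - 9645*(-1/11181)) + 46739 = (167835/80204 + 3215/3727) + 46739 = 883376905/298920308 + 46739 = 13972119652517/298920308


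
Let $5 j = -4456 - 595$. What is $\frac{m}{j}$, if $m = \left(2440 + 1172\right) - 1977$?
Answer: $- \frac{8175}{5051} \approx -1.6185$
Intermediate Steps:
$j = - \frac{5051}{5}$ ($j = \frac{-4456 - 595}{5} = \frac{1}{5} \left(-5051\right) = - \frac{5051}{5} \approx -1010.2$)
$m = 1635$ ($m = 3612 - 1977 = 1635$)
$\frac{m}{j} = \frac{1635}{- \frac{5051}{5}} = 1635 \left(- \frac{5}{5051}\right) = - \frac{8175}{5051}$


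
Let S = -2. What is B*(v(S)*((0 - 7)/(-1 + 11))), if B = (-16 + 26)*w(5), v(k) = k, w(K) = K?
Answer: 70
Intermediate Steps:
B = 50 (B = (-16 + 26)*5 = 10*5 = 50)
B*(v(S)*((0 - 7)/(-1 + 11))) = 50*(-2*(0 - 7)/(-1 + 11)) = 50*(-(-14)/10) = 50*(-2*(-7/10)) = 50*(7/5) = 70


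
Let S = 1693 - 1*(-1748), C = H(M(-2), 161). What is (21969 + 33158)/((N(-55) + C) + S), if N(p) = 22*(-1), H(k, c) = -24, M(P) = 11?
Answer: 55127/3395 ≈ 16.238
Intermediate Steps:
C = -24
N(p) = -22
S = 3441 (S = 1693 + 1748 = 3441)
(21969 + 33158)/((N(-55) + C) + S) = (21969 + 33158)/((-22 - 24) + 3441) = 55127/(-46 + 3441) = 55127/3395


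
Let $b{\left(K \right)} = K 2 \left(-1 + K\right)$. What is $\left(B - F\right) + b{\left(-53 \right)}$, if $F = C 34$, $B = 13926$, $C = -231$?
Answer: $27504$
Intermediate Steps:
$F = -7854$ ($F = \left(-231\right) 34 = -7854$)
$b{\left(K \right)} = K \left(-2 + 2 K\right)$
$\left(B - F\right) + b{\left(-53 \right)} = \left(13926 - -7854\right) + 2 \left(-53\right) \left(-1 - 53\right) = \left(13926 + 7854\right) + 2 \left(-53\right) \left(-54\right) = 21780 + 5724 = 27504$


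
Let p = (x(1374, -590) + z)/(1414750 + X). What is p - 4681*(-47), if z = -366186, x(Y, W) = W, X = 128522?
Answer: 42441284516/192909 ≈ 2.2001e+5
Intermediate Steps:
p = -45847/192909 (p = (-590 - 366186)/(1414750 + 128522) = -366776/1543272 = -366776*1/1543272 = -45847/192909 ≈ -0.23766)
p - 4681*(-47) = -45847/192909 - 4681*(-47) = -45847/192909 + 220007 = 42441284516/192909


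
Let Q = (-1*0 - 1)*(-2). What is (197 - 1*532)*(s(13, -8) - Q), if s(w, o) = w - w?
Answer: 670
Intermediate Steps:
s(w, o) = 0
Q = 2 (Q = (0 - 1)*(-2) = -1*(-2) = 2)
(197 - 1*532)*(s(13, -8) - Q) = (197 - 1*532)*(0 - 1*2) = (197 - 532)*(0 - 2) = -335*(-2) = 670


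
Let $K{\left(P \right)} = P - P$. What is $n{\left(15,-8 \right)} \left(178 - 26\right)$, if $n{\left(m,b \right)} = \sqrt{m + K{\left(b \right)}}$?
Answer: $152 \sqrt{15} \approx 588.69$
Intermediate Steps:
$K{\left(P \right)} = 0$
$n{\left(m,b \right)} = \sqrt{m}$ ($n{\left(m,b \right)} = \sqrt{m + 0} = \sqrt{m}$)
$n{\left(15,-8 \right)} \left(178 - 26\right) = \sqrt{15} \left(178 - 26\right) = \sqrt{15} \cdot 152 = 152 \sqrt{15}$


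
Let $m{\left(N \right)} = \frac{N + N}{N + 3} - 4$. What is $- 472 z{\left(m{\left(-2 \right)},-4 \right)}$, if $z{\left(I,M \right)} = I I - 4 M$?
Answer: $-37760$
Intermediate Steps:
$m{\left(N \right)} = -4 + \frac{2 N}{3 + N}$ ($m{\left(N \right)} = \frac{2 N}{3 + N} - 4 = -4 + \frac{2 N}{3 + N}$)
$z{\left(I,M \right)} = I^{2} - 4 M$
$- 472 z{\left(m{\left(-2 \right)},-4 \right)} = - 472 \left(\left(\frac{2 \left(-6 - -2\right)}{3 - 2}\right)^{2} - -16\right) = - 472 \left(\left(\frac{2 \left(-6 + 2\right)}{1}\right)^{2} + 16\right) = - 472 \left(\left(2 \cdot 1 \left(-4\right)\right)^{2} + 16\right) = - 472 \left(\left(-8\right)^{2} + 16\right) = - 472 \left(64 + 16\right) = \left(-472\right) 80 = -37760$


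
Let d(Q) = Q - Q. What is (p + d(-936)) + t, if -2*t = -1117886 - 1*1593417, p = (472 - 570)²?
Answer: 2730511/2 ≈ 1.3653e+6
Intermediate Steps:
d(Q) = 0
p = 9604 (p = (-98)² = 9604)
t = 2711303/2 (t = -(-1117886 - 1*1593417)/2 = -(-1117886 - 1593417)/2 = -½*(-2711303) = 2711303/2 ≈ 1.3557e+6)
(p + d(-936)) + t = (9604 + 0) + 2711303/2 = 9604 + 2711303/2 = 2730511/2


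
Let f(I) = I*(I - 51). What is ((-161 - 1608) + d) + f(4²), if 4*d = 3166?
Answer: -3075/2 ≈ -1537.5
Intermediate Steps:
d = 1583/2 (d = (¼)*3166 = 1583/2 ≈ 791.50)
f(I) = I*(-51 + I)
((-161 - 1608) + d) + f(4²) = ((-161 - 1608) + 1583/2) + 4²*(-51 + 4²) = (-1769 + 1583/2) + 16*(-51 + 16) = -1955/2 + 16*(-35) = -1955/2 - 560 = -3075/2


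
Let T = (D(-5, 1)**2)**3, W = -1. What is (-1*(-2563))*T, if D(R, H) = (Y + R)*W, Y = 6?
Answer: 2563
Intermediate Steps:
D(R, H) = -6 - R (D(R, H) = (6 + R)*(-1) = -6 - R)
T = 1 (T = ((-6 - 1*(-5))**2)**3 = ((-6 + 5)**2)**3 = ((-1)**2)**3 = 1**3 = 1)
(-1*(-2563))*T = -1*(-2563)*1 = 2563*1 = 2563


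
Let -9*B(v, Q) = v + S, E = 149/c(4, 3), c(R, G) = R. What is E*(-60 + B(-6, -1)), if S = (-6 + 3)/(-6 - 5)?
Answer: -97297/44 ≈ -2211.3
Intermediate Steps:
S = 3/11 (S = -3/(-11) = -3*(-1/11) = 3/11 ≈ 0.27273)
E = 149/4 ≈ 37.250
B(v, Q) = -1/33 - v/9 (B(v, Q) = -(v + 3/11)/9 = -(3/11 + v)/9 = -1/33 - v/9)
E*(-60 + B(-6, -1)) = 149*(-60 + (-1/33 - ⅑*(-6)))/4 = 149*(-60 + (-1/33 + ⅔))/4 = 149*(-60 + 7/11)/4 = (149/4)*(-653/11) = -97297/44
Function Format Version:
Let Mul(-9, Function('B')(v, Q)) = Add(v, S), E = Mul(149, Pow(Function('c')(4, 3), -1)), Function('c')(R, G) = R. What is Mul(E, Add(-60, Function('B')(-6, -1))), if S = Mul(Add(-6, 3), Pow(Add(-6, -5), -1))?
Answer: Rational(-97297, 44) ≈ -2211.3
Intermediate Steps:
S = Rational(3, 11) (S = Mul(-3, Pow(-11, -1)) = Mul(-3, Rational(-1, 11)) = Rational(3, 11) ≈ 0.27273)
E = Rational(149, 4) (E = Mul(149, Pow(4, -1)) = Mul(149, Rational(1, 4)) = Rational(149, 4) ≈ 37.250)
Function('B')(v, Q) = Add(Rational(-1, 33), Mul(Rational(-1, 9), v)) (Function('B')(v, Q) = Mul(Rational(-1, 9), Add(v, Rational(3, 11))) = Mul(Rational(-1, 9), Add(Rational(3, 11), v)) = Add(Rational(-1, 33), Mul(Rational(-1, 9), v)))
Mul(E, Add(-60, Function('B')(-6, -1))) = Mul(Rational(149, 4), Add(-60, Add(Rational(-1, 33), Mul(Rational(-1, 9), -6)))) = Mul(Rational(149, 4), Add(-60, Add(Rational(-1, 33), Rational(2, 3)))) = Mul(Rational(149, 4), Add(-60, Rational(7, 11))) = Mul(Rational(149, 4), Rational(-653, 11)) = Rational(-97297, 44)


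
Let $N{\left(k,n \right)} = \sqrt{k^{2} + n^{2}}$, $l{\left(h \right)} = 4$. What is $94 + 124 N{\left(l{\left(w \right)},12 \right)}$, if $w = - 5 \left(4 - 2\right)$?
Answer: $94 + 496 \sqrt{10} \approx 1662.5$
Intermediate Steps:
$w = -10$ ($w = \left(-5\right) 2 = -10$)
$94 + 124 N{\left(l{\left(w \right)},12 \right)} = 94 + 124 \sqrt{4^{2} + 12^{2}} = 94 + 124 \sqrt{16 + 144} = 94 + 124 \sqrt{160} = 94 + 124 \cdot 4 \sqrt{10} = 94 + 496 \sqrt{10}$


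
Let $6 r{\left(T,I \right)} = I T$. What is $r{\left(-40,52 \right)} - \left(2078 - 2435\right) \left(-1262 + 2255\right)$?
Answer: $\frac{1062463}{3} \approx 3.5415 \cdot 10^{5}$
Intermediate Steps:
$r{\left(T,I \right)} = \frac{I T}{6}$
$r{\left(-40,52 \right)} - \left(2078 - 2435\right) \left(-1262 + 2255\right) = \frac{1}{6} \cdot 52 \left(-40\right) - \left(2078 - 2435\right) \left(-1262 + 2255\right) = - \frac{1040}{3} - \left(-357\right) 993 = - \frac{1040}{3} - -354501 = - \frac{1040}{3} + 354501 = \frac{1062463}{3}$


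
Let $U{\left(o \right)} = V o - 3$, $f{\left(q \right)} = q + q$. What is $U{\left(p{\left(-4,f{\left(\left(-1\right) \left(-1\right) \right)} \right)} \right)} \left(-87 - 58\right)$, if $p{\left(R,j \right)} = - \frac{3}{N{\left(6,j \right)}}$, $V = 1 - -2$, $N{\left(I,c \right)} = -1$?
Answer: $-870$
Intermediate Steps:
$V = 3$ ($V = 1 + 2 = 3$)
$f{\left(q \right)} = 2 q$
$p{\left(R,j \right)} = 3$ ($p{\left(R,j \right)} = - \frac{3}{-1} = \left(-3\right) \left(-1\right) = 3$)
$U{\left(o \right)} = -3 + 3 o$ ($U{\left(o \right)} = 3 o - 3 = -3 + 3 o$)
$U{\left(p{\left(-4,f{\left(\left(-1\right) \left(-1\right) \right)} \right)} \right)} \left(-87 - 58\right) = \left(-3 + 3 \cdot 3\right) \left(-87 - 58\right) = \left(-3 + 9\right) \left(-145\right) = 6 \left(-145\right) = -870$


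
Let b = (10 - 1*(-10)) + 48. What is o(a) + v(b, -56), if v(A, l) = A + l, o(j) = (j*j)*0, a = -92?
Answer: 12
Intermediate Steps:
o(j) = 0 (o(j) = j²*0 = 0)
b = 68 (b = (10 + 10) + 48 = 20 + 48 = 68)
o(a) + v(b, -56) = 0 + (68 - 56) = 0 + 12 = 12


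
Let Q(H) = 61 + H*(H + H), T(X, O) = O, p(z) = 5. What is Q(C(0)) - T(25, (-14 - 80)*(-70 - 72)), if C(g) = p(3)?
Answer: -13237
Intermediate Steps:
C(g) = 5
Q(H) = 61 + 2*H² (Q(H) = 61 + H*(2*H) = 61 + 2*H²)
Q(C(0)) - T(25, (-14 - 80)*(-70 - 72)) = (61 + 2*5²) - (-14 - 80)*(-70 - 72) = (61 + 2*25) - (-94)*(-142) = (61 + 50) - 1*13348 = 111 - 13348 = -13237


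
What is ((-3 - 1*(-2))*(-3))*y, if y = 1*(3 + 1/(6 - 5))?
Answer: 12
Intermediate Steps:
y = 4 (y = 1*(3 + 1/1) = 1*(3 + 1) = 1*4 = 4)
((-3 - 1*(-2))*(-3))*y = ((-3 - 1*(-2))*(-3))*4 = ((-3 + 2)*(-3))*4 = -1*(-3)*4 = 3*4 = 12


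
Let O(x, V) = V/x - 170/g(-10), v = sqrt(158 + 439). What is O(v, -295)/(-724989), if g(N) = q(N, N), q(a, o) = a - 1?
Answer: -170/7974879 + 295*sqrt(597)/432818433 ≈ -4.6635e-6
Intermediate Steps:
v = sqrt(597) ≈ 24.434
q(a, o) = -1 + a
g(N) = -1 + N
O(x, V) = 170/11 + V/x (O(x, V) = V/x - 170/(-1 - 10) = V/x - 170/(-11) = V/x - 170*(-1/11) = V/x + 170/11 = 170/11 + V/x)
O(v, -295)/(-724989) = (170/11 - 295*sqrt(597)/597)/(-724989) = (170/11 - 295*sqrt(597)/597)*(-1/724989) = -170/7974879 + 295*sqrt(597)/432818433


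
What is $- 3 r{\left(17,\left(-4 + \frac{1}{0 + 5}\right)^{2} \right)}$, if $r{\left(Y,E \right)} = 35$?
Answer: $-105$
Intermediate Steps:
$- 3 r{\left(17,\left(-4 + \frac{1}{0 + 5}\right)^{2} \right)} = \left(-3\right) 35 = -105$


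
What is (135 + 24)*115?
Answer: 18285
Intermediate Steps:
(135 + 24)*115 = 159*115 = 18285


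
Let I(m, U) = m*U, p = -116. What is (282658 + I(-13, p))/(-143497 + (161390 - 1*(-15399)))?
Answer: 142083/16646 ≈ 8.5356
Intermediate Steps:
I(m, U) = U*m
(282658 + I(-13, p))/(-143497 + (161390 - 1*(-15399))) = (282658 - 116*(-13))/(-143497 + (161390 - 1*(-15399))) = (282658 + 1508)/(-143497 + (161390 + 15399)) = 284166/(-143497 + 176789) = 284166/33292 = 284166*(1/33292) = 142083/16646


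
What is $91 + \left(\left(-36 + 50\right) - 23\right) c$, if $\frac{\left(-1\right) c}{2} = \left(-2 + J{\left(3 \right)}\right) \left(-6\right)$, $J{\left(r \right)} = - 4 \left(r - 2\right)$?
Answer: $739$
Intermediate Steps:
$J{\left(r \right)} = 8 - 4 r$ ($J{\left(r \right)} = - 4 \left(-2 + r\right) = 8 - 4 r$)
$c = -72$ ($c = - 2 \left(-2 + \left(8 - 12\right)\right) \left(-6\right) = - 2 \left(-2 - 4\right) \left(-6\right) = - 2 \left(\left(-6\right) \left(-6\right)\right) = \left(-2\right) 36 = -72$)
$91 + \left(\left(-36 + 50\right) - 23\right) c = 91 + \left(\left(-36 + 50\right) - 23\right) \left(-72\right) = 91 + \left(14 - 23\right) \left(-72\right) = 91 - -648 = 91 + 648 = 739$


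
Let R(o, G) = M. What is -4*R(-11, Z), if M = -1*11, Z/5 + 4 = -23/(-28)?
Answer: 44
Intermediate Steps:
Z = -445/28 (Z = -20 + 5*(-23/(-28)) = -20 + 5*(-23*(-1/28)) = -20 + 5*(23/28) = -20 + 115/28 = -445/28 ≈ -15.893)
M = -11
R(o, G) = -11
-4*R(-11, Z) = -4*(-11) = 44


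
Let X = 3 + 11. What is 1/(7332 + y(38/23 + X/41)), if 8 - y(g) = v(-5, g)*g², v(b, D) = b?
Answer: 889249/6544759660 ≈ 0.00013587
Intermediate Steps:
X = 14
y(g) = 8 + 5*g² (y(g) = 8 - (-5)*g² = 8 + 5*g²)
1/(7332 + y(38/23 + X/41)) = 1/(7332 + (8 + 5*(38/23 + 14/41)²)) = 1/(7332 + (8 + 5*(1880/943)²)) = 1/(7332 + (8 + 5*(3534400/889249))) = 1/(7332 + (8 + 17672000/889249)) = 1/(7332 + 24785992/889249) = 1/(6544759660/889249) = 889249/6544759660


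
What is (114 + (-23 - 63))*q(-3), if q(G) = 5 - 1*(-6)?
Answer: 308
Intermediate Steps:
q(G) = 11 (q(G) = 5 + 6 = 11)
(114 + (-23 - 63))*q(-3) = (114 + (-23 - 63))*11 = (114 - 86)*11 = 28*11 = 308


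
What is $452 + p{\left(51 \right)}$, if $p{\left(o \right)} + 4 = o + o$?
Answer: $550$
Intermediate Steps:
$p{\left(o \right)} = -4 + 2 o$ ($p{\left(o \right)} = -4 + \left(o + o\right) = -4 + 2 o$)
$452 + p{\left(51 \right)} = 452 + \left(-4 + 2 \cdot 51\right) = 452 + \left(-4 + 102\right) = 452 + 98 = 550$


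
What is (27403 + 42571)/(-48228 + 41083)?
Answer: -69974/7145 ≈ -9.7934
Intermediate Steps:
(27403 + 42571)/(-48228 + 41083) = 69974/(-7145) = 69974*(-1/7145) = -69974/7145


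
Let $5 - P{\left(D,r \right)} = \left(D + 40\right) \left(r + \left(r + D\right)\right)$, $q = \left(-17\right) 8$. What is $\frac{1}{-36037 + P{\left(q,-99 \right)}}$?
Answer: $- \frac{1}{68096} \approx -1.4685 \cdot 10^{-5}$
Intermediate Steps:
$q = -136$
$P{\left(D,r \right)} = 5 - \left(40 + D\right) \left(D + 2 r\right)$ ($P{\left(D,r \right)} = 5 - \left(D + 40\right) \left(r + \left(r + D\right)\right) = 5 - \left(40 + D\right) \left(r + \left(D + r\right)\right) = 5 - \left(40 + D\right) \left(D + 2 r\right)$)
$\frac{1}{-36037 + P{\left(q,-99 \right)}} = \frac{1}{-36037 - \left(5131 + 26928\right)} = \frac{1}{-36037 + \left(5 - 18496 + 7920 + 5440 - 26928\right)} = \frac{1}{-36037 - 32059} = \frac{1}{-68096} = - \frac{1}{68096}$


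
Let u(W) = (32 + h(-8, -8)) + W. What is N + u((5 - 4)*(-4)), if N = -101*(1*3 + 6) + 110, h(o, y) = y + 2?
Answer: -777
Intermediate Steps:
h(o, y) = 2 + y
u(W) = 26 + W (u(W) = (32 + (2 - 8)) + W = (32 - 6) + W = 26 + W)
N = -799 (N = -101*(3 + 6) + 110 = -101*9 + 110 = -909 + 110 = -799)
N + u((5 - 4)*(-4)) = -799 + (26 + (5 - 4)*(-4)) = -799 + (26 + 1*(-4)) = -799 + (26 - 4) = -799 + 22 = -777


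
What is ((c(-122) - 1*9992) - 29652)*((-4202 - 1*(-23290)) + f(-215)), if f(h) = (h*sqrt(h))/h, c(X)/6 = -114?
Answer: -769780864 - 40328*I*sqrt(215) ≈ -7.6978e+8 - 5.9133e+5*I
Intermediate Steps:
c(X) = -684 (c(X) = 6*(-114) = -684)
f(h) = sqrt(h) (f(h) = h**(3/2)/h = sqrt(h))
((c(-122) - 1*9992) - 29652)*((-4202 - 1*(-23290)) + f(-215)) = ((-684 - 1*9992) - 29652)*((-4202 - 1*(-23290)) + sqrt(-215)) = ((-684 - 9992) - 29652)*((-4202 + 23290) + I*sqrt(215)) = (-10676 - 29652)*(19088 + I*sqrt(215)) = -40328*(19088 + I*sqrt(215)) = -769780864 - 40328*I*sqrt(215)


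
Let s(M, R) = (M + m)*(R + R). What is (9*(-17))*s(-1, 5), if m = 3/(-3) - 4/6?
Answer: 4080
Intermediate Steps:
m = -5/3 (m = 3*(-⅓) - 4*⅙ = -1 - ⅔ = -5/3 ≈ -1.6667)
s(M, R) = 2*R*(-5/3 + M) (s(M, R) = (M - 5/3)*(R + R) = (-5/3 + M)*(2*R) = 2*R*(-5/3 + M))
(9*(-17))*s(-1, 5) = (9*(-17))*((⅔)*5*(-5 + 3*(-1))) = -102*5*(-5 - 3) = -102*5*(-8) = -153*(-80/3) = 4080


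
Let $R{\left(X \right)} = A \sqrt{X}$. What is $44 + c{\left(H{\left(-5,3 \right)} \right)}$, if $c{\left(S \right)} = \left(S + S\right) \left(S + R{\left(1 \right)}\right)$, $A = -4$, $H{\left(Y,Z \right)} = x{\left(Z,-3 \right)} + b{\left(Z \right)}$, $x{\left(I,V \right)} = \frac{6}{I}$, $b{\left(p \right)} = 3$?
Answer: $54$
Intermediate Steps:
$H{\left(Y,Z \right)} = 3 + \frac{6}{Z}$ ($H{\left(Y,Z \right)} = \frac{6}{Z} + 3 = 3 + \frac{6}{Z}$)
$R{\left(X \right)} = - 4 \sqrt{X}$
$c{\left(S \right)} = 2 S \left(-4 + S\right)$ ($c{\left(S \right)} = \left(S + S\right) \left(S - 4 \sqrt{1}\right) = 2 S \left(S - 4\right) = 2 S \left(-4 + S\right)$)
$44 + c{\left(H{\left(-5,3 \right)} \right)} = 44 + 2 \left(3 + \frac{6}{3}\right) \left(-4 + \left(3 + \frac{6}{3}\right)\right) = 44 + 2 \left(3 + 6 \cdot \frac{1}{3}\right) \left(-4 + \left(3 + 6 \cdot \frac{1}{3}\right)\right) = 44 + 2 \left(3 + 2\right) \left(-4 + \left(3 + 2\right)\right) = 44 + 2 \cdot 5 \left(-4 + 5\right) = 44 + 2 \cdot 5 \cdot 1 = 44 + 10 = 54$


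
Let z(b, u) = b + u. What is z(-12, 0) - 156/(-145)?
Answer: -1584/145 ≈ -10.924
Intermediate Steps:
z(-12, 0) - 156/(-145) = (-12 + 0) - 156/(-145) = -12 - 156*(-1/145) = -12 + 156/145 = -1584/145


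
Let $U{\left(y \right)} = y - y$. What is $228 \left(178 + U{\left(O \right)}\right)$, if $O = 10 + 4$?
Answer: $40584$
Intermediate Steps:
$O = 14$
$U{\left(y \right)} = 0$
$228 \left(178 + U{\left(O \right)}\right) = 228 \left(178 + 0\right) = 228 \cdot 178 = 40584$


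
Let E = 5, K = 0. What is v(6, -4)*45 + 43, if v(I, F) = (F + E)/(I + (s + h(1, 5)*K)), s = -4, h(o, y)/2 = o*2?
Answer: 131/2 ≈ 65.500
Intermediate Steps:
h(o, y) = 4*o (h(o, y) = 2*(o*2) = 2*(2*o) = 4*o)
v(I, F) = (5 + F)/(-4 + I) (v(I, F) = (F + 5)/(I + (-4 + (4*1)*0)) = (5 + F)/(I + (-4 + 4*0)) = (5 + F)/(I + (-4 + 0)) = (5 + F)/(I - 4) = (5 + F)/(-4 + I))
v(6, -4)*45 + 43 = ((5 - 4)/(-4 + 6))*45 + 43 = (1/2)*45 + 43 = ((½)*1)*45 + 43 = (½)*45 + 43 = 45/2 + 43 = 131/2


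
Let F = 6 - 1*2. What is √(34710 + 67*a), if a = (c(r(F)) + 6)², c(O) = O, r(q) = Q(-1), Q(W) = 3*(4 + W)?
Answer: √49785 ≈ 223.13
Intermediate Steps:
Q(W) = 12 + 3*W
F = 4 (F = 6 - 2 = 4)
r(q) = 9 (r(q) = 12 + 3*(-1) = 12 - 3 = 9)
a = 225 (a = (9 + 6)² = 15² = 225)
√(34710 + 67*a) = √(34710 + 67*225) = √(34710 + 15075) = √49785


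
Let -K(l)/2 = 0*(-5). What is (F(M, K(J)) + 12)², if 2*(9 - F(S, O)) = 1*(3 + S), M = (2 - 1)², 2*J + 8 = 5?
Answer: 361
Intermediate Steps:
J = -3/2 (J = -4 + (½)*5 = -4 + 5/2 = -3/2 ≈ -1.5000)
K(l) = 0 (K(l) = -0*(-5) = -2*0 = 0)
M = 1 (M = 1² = 1)
F(S, O) = 15/2 - S/2 (F(S, O) = 9 - (3 + S)/2 = 9 + (-3/2 - S/2) = 15/2 - S/2)
(F(M, K(J)) + 12)² = ((15/2 - ½*1) + 12)² = ((15/2 - ½) + 12)² = (7 + 12)² = 19² = 361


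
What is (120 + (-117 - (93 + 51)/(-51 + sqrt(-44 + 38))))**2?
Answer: 9*(66*sqrt(6) + 3265*I)/(34*sqrt(6) + 865*I) ≈ 33.82 + 1.5741*I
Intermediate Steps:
(120 + (-117 - (93 + 51)/(-51 + sqrt(-44 + 38))))**2 = (120 + (-117 - 144/(-51 + sqrt(-6))))**2 = (120 + (-117 - 144/(-51 + I*sqrt(6))))**2 = (3 - 144/(-51 + I*sqrt(6)))**2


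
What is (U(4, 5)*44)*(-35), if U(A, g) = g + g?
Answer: -15400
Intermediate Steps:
U(A, g) = 2*g
(U(4, 5)*44)*(-35) = ((2*5)*44)*(-35) = (10*44)*(-35) = 440*(-35) = -15400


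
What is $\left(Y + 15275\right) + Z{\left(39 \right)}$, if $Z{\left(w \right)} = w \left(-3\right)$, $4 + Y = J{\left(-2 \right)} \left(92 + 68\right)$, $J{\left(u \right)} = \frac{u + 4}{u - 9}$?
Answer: $\frac{166374}{11} \approx 15125.0$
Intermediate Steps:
$J{\left(u \right)} = \frac{4 + u}{-9 + u}$
$Y = - \frac{364}{11}$ ($Y = -4 + \frac{4 - 2}{-9 - 2} \left(92 + 68\right) = -4 + \frac{1}{-11} \cdot 2 \cdot 160 = -4 + \left(- \frac{1}{11}\right) 2 \cdot 160 = -4 - \frac{320}{11} = - \frac{364}{11} \approx -33.091$)
$Z{\left(w \right)} = - 3 w$
$\left(Y + 15275\right) + Z{\left(39 \right)} = \left(- \frac{364}{11} + 15275\right) - 117 = \frac{167661}{11} - 117 = \frac{166374}{11}$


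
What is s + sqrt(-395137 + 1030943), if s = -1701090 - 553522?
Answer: -2254612 + sqrt(635806) ≈ -2.2538e+6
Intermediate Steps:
s = -2254612
s + sqrt(-395137 + 1030943) = -2254612 + sqrt(-395137 + 1030943) = -2254612 + sqrt(635806)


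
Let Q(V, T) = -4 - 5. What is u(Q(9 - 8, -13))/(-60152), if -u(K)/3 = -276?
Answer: -207/15038 ≈ -0.013765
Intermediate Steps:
Q(V, T) = -9
u(K) = 828 (u(K) = -3*(-276) = 828)
u(Q(9 - 8, -13))/(-60152) = 828/(-60152) = 828*(-1/60152) = -207/15038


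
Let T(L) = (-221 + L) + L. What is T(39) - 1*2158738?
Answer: -2158881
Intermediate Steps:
T(L) = -221 + 2*L
T(39) - 1*2158738 = (-221 + 2*39) - 1*2158738 = (-221 + 78) - 2158738 = -143 - 2158738 = -2158881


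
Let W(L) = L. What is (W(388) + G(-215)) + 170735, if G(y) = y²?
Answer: 217348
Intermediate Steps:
(W(388) + G(-215)) + 170735 = (388 + (-215)²) + 170735 = (388 + 46225) + 170735 = 46613 + 170735 = 217348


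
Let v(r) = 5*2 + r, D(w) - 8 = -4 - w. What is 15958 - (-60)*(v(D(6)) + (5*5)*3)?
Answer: 20938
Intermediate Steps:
D(w) = 4 - w (D(w) = 8 + (-4 - w) = 4 - w)
v(r) = 10 + r
15958 - (-60)*(v(D(6)) + (5*5)*3) = 15958 - (-60)*((10 + (4 - 1*6)) + (5*5)*3) = 15958 - (-60)*((10 + (4 - 6)) + 25*3) = 15958 - (-60)*((10 - 2) + 75) = 15958 - (-60)*(8 + 75) = 15958 - (-60)*83 = 15958 - 1*(-4980) = 15958 + 4980 = 20938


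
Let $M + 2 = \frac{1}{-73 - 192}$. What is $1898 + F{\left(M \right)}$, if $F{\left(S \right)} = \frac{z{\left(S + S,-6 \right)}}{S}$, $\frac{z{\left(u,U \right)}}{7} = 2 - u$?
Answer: $\frac{996694}{531} \approx 1877.0$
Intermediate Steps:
$z{\left(u,U \right)} = 14 - 7 u$ ($z{\left(u,U \right)} = 7 \left(2 - u\right) = 14 - 7 u$)
$M = - \frac{531}{265}$ ($M = -2 + \frac{1}{-73 - 192} = -2 + \frac{1}{-265} = -2 - \frac{1}{265} = - \frac{531}{265} \approx -2.0038$)
$F{\left(S \right)} = \frac{14 - 14 S}{S}$ ($F{\left(S \right)} = \frac{14 - 7 \left(S + S\right)}{S} = \frac{14 - 7 \cdot 2 S}{S} = \frac{14 - 14 S}{S}$)
$1898 + F{\left(M \right)} = 1898 - \left(14 - \frac{14}{- \frac{531}{265}}\right) = 1898 + \left(-14 + 14 \left(- \frac{265}{531}\right)\right) = 1898 - \frac{11144}{531} = \frac{996694}{531}$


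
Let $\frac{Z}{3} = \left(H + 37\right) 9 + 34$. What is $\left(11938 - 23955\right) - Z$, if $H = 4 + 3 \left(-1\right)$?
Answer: $-13145$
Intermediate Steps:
$H = 1$ ($H = 4 - 3 = 1$)
$Z = 1128$ ($Z = 3 \left(\left(1 + 37\right) 9 + 34\right) = 3 \left(38 \cdot 9 + 34\right) = 3 \left(342 + 34\right) = 3 \cdot 376 = 1128$)
$\left(11938 - 23955\right) - Z = \left(11938 - 23955\right) - 1128 = -12017 - 1128 = -13145$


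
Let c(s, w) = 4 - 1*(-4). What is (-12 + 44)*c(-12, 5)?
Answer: 256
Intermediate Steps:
c(s, w) = 8 (c(s, w) = 4 + 4 = 8)
(-12 + 44)*c(-12, 5) = (-12 + 44)*8 = 32*8 = 256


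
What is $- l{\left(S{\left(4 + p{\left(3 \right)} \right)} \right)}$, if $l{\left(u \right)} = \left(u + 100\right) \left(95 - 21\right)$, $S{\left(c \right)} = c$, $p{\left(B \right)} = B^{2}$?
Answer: $-8362$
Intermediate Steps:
$l{\left(u \right)} = 7400 + 74 u$ ($l{\left(u \right)} = \left(100 + u\right) 74 = 7400 + 74 u$)
$- l{\left(S{\left(4 + p{\left(3 \right)} \right)} \right)} = - (7400 + 74 \left(4 + 3^{2}\right)) = - (7400 + 74 \left(4 + 9\right)) = - (7400 + 74 \cdot 13) = - (7400 + 962) = \left(-1\right) 8362 = -8362$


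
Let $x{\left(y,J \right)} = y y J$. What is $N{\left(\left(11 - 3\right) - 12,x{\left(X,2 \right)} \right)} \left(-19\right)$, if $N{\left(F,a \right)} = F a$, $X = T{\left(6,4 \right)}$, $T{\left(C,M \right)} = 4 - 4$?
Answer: $0$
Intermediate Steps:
$T{\left(C,M \right)} = 0$
$X = 0$
$x{\left(y,J \right)} = J y^{2}$ ($x{\left(y,J \right)} = y^{2} J = J y^{2}$)
$N{\left(\left(11 - 3\right) - 12,x{\left(X,2 \right)} \right)} \left(-19\right) = \left(\left(11 - 3\right) - 12\right) 2 \cdot 0^{2} \left(-19\right) = \left(8 - 12\right) 2 \cdot 0 \left(-19\right) = \left(-4\right) 0 \left(-19\right) = 0 \left(-19\right) = 0$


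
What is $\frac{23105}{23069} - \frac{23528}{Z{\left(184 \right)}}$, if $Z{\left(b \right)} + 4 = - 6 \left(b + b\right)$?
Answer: $\frac{148468923}{12757157} \approx 11.638$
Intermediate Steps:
$Z{\left(b \right)} = -4 - 12 b$ ($Z{\left(b \right)} = -4 - 6 \left(b + b\right) = -4 - 6 \cdot 2 b = -4 - 12 b$)
$\frac{23105}{23069} - \frac{23528}{Z{\left(184 \right)}} = \frac{23105}{23069} - \frac{23528}{-4 - 2208} = 23105 \cdot \frac{1}{23069} - \frac{23528}{-4 - 2208} = \frac{23105}{23069} - \frac{23528}{-2212} = \frac{23105}{23069} - - \frac{5882}{553} = \frac{23105}{23069} + \frac{5882}{553} = \frac{148468923}{12757157}$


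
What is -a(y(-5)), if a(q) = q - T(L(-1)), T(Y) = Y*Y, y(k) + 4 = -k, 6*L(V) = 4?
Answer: -5/9 ≈ -0.55556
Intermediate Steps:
L(V) = 2/3 (L(V) = (1/6)*4 = 2/3)
y(k) = -4 - k
T(Y) = Y**2
a(q) = -4/9 + q (a(q) = q - (2/3)**2 = q - 1*4/9 = q - 4/9 = -4/9 + q)
-a(y(-5)) = -(-4/9 + (-4 - 1*(-5))) = -(-4/9 + (-4 + 5)) = -(-4/9 + 1) = -1*5/9 = -5/9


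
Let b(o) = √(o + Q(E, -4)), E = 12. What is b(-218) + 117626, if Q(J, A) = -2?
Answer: 117626 + 2*I*√55 ≈ 1.1763e+5 + 14.832*I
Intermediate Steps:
b(o) = √(-2 + o) (b(o) = √(o - 2) = √(-2 + o))
b(-218) + 117626 = √(-2 - 218) + 117626 = √(-220) + 117626 = 2*I*√55 + 117626 = 117626 + 2*I*√55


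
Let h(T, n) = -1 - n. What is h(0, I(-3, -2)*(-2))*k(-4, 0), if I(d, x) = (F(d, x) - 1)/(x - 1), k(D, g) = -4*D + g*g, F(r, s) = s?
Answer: 16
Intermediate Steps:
k(D, g) = g**2 - 4*D (k(D, g) = -4*D + g**2 = g**2 - 4*D)
I(d, x) = 1 (I(d, x) = (x - 1)/(x - 1) = (-1 + x)/(-1 + x) = 1)
h(0, I(-3, -2)*(-2))*k(-4, 0) = (-1 - (-2))*(0**2 - 4*(-4)) = (-1 - 1*(-2))*(0 + 16) = (-1 + 2)*16 = 1*16 = 16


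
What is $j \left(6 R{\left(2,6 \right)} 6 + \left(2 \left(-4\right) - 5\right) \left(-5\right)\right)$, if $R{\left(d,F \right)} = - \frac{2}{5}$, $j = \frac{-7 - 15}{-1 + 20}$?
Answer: $- \frac{5566}{95} \approx -58.589$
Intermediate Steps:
$j = - \frac{22}{19} \approx -1.1579$
$R{\left(d,F \right)} = - \frac{2}{5}$ ($R{\left(d,F \right)} = \left(-2\right) \frac{1}{5} = - \frac{2}{5}$)
$j \left(6 R{\left(2,6 \right)} 6 + \left(2 \left(-4\right) - 5\right) \left(-5\right)\right) = - \frac{22 \left(6 \left(- \frac{2}{5}\right) 6 + \left(2 \left(-4\right) - 5\right) \left(-5\right)\right)}{19} = - \frac{22 \left(\left(- \frac{12}{5}\right) 6 + \left(-8 - 5\right) \left(-5\right)\right)}{19} = - \frac{22 \left(- \frac{72}{5} - -65\right)}{19} = - \frac{22 \left(- \frac{72}{5} + 65\right)}{19} = \left(- \frac{22}{19}\right) \frac{253}{5} = - \frac{5566}{95}$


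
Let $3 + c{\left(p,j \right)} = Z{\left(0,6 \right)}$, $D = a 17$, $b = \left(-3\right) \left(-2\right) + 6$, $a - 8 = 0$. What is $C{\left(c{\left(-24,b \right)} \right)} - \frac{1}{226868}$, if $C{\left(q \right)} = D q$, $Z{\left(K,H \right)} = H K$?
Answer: $- \frac{92562145}{226868} \approx -408.0$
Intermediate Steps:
$a = 8$ ($a = 8 + 0 = 8$)
$b = 12$ ($b = 6 + 6 = 12$)
$D = 136$ ($D = 8 \cdot 17 = 136$)
$c{\left(p,j \right)} = -3$ ($c{\left(p,j \right)} = -3 + 6 \cdot 0 = -3 + 0 = -3$)
$C{\left(q \right)} = 136 q$
$C{\left(c{\left(-24,b \right)} \right)} - \frac{1}{226868} = 136 \left(-3\right) - \frac{1}{226868} = -408 - \frac{1}{226868} = - \frac{92562145}{226868}$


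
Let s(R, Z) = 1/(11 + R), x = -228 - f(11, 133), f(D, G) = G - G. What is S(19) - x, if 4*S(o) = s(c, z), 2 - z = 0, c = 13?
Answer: 21889/96 ≈ 228.01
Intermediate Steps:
z = 2 (z = 2 - 1*0 = 2 + 0 = 2)
f(D, G) = 0
x = -228 (x = -228 - 1*0 = -228 + 0 = -228)
S(o) = 1/96 (S(o) = 1/(4*(11 + 13)) = (1/4)/24 = (1/4)*(1/24) = 1/96)
S(19) - x = 1/96 - 1*(-228) = 1/96 + 228 = 21889/96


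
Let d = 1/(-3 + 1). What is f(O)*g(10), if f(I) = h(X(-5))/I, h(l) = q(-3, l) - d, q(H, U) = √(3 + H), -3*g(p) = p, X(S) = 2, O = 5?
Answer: -⅓ ≈ -0.33333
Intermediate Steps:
g(p) = -p/3
d = -½ (d = 1/(-2) = -½ ≈ -0.50000)
h(l) = ½ (h(l) = √(3 - 3) - 1*(-½) = √0 + ½ = 0 + ½ = ½)
f(I) = 1/(2*I)
f(O)*g(10) = ((½)/5)*(-⅓*10) = ((½)*(⅕))*(-10/3) = (⅒)*(-10/3) = -⅓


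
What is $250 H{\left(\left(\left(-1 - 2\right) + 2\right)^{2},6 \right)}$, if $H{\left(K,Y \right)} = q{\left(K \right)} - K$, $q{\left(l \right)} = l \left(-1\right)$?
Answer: $-500$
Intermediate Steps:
$q{\left(l \right)} = - l$
$H{\left(K,Y \right)} = - 2 K$ ($H{\left(K,Y \right)} = - K - K = - 2 K$)
$250 H{\left(\left(\left(-1 - 2\right) + 2\right)^{2},6 \right)} = 250 \left(- 2 \left(\left(-1 - 2\right) + 2\right)^{2}\right) = 250 \left(- 2 \left(-3 + 2\right)^{2}\right) = 250 \left(- 2 \left(-1\right)^{2}\right) = 250 \left(\left(-2\right) 1\right) = 250 \left(-2\right) = -500$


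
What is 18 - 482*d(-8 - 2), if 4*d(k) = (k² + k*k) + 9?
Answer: -50333/2 ≈ -25167.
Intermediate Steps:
d(k) = 9/4 + k²/2 (d(k) = ((k² + k*k) + 9)/4 = ((k² + k²) + 9)/4 = (2*k² + 9)/4 = (9 + 2*k²)/4 = 9/4 + k²/2)
18 - 482*d(-8 - 2) = 18 - 482*(9/4 + (-8 - 2)²/2) = 18 - 482*(9/4 + (½)*(-10)²) = 18 - 482*(9/4 + (½)*100) = 18 - 482*(9/4 + 50) = 18 - 482*209/4 = 18 - 50369/2 = -50333/2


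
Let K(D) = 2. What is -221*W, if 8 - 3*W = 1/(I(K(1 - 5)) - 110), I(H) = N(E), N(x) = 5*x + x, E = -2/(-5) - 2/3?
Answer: -987649/1674 ≈ -589.99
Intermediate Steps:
E = -4/15 (E = -2*(-1/5) - 2*1/3 = 2/5 - 2/3 = -4/15 ≈ -0.26667)
N(x) = 6*x
I(H) = -8/5 (I(H) = 6*(-4/15) = -8/5)
W = 4469/1674 (W = 8/3 - 1/(3*(-8/5 - 110)) = 8/3 - 1/(3*(-558/5)) = 8/3 - 1/3*(-5/558) = 8/3 + 5/1674 = 4469/1674 ≈ 2.6697)
-221*W = -221*4469/1674 = -987649/1674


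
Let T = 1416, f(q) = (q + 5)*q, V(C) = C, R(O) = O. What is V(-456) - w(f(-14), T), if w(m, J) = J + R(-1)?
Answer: -1871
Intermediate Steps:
f(q) = q*(5 + q) (f(q) = (5 + q)*q = q*(5 + q))
w(m, J) = -1 + J (w(m, J) = J - 1 = -1 + J)
V(-456) - w(f(-14), T) = -456 - (-1 + 1416) = -456 - 1*1415 = -456 - 1415 = -1871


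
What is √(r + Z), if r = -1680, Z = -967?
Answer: I*√2647 ≈ 51.449*I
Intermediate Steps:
√(r + Z) = √(-1680 - 967) = √(-2647) = I*√2647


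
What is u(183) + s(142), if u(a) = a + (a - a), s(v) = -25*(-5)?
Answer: 308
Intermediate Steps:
s(v) = 125
u(a) = a (u(a) = a + 0 = a)
u(183) + s(142) = 183 + 125 = 308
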